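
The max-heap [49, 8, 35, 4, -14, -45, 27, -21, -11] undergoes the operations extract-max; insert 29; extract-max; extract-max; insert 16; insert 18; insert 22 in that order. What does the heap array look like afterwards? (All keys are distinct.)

[27, 22, -11, 16, 18, -45, -21, 4, 8, -14]

extract-max → returns 49:
  remove root 49; move last element -11 to root → [-11, 8, 35, 4, -14, -45, 27, -21]
  -11 vs larger child 35 at index 2, swap → [35, 8, -11, 4, -14, -45, 27, -21]
  -11 vs larger child 27 at index 6, swap → [35, 8, 27, 4, -14, -45, -11, -21]
insert 29:
  append 29 at index 8 → [35, 8, 27, 4, -14, -45, -11, -21, 29]
  29 > parent 4 at index 3, swap → [35, 8, 27, 29, -14, -45, -11, -21, 4]
  29 > parent 8 at index 1, swap → [35, 29, 27, 8, -14, -45, -11, -21, 4]
extract-max → returns 35:
  remove root 35; move last element 4 to root → [4, 29, 27, 8, -14, -45, -11, -21]
  4 vs larger child 29 at index 1, swap → [29, 4, 27, 8, -14, -45, -11, -21]
  4 vs larger child 8 at index 3, swap → [29, 8, 27, 4, -14, -45, -11, -21]
extract-max → returns 29:
  remove root 29; move last element -21 to root → [-21, 8, 27, 4, -14, -45, -11]
  -21 vs larger child 27 at index 2, swap → [27, 8, -21, 4, -14, -45, -11]
  -21 vs larger child -11 at index 6, swap → [27, 8, -11, 4, -14, -45, -21]
insert 16:
  append 16 at index 7 → [27, 8, -11, 4, -14, -45, -21, 16]
  16 > parent 4 at index 3, swap → [27, 8, -11, 16, -14, -45, -21, 4]
  16 > parent 8 at index 1, swap → [27, 16, -11, 8, -14, -45, -21, 4]
insert 18:
  append 18 at index 8 → [27, 16, -11, 8, -14, -45, -21, 4, 18]
  18 > parent 8 at index 3, swap → [27, 16, -11, 18, -14, -45, -21, 4, 8]
  18 > parent 16 at index 1, swap → [27, 18, -11, 16, -14, -45, -21, 4, 8]
insert 22:
  append 22 at index 9 → [27, 18, -11, 16, -14, -45, -21, 4, 8, 22]
  22 > parent -14 at index 4, swap → [27, 18, -11, 16, 22, -45, -21, 4, 8, -14]
  22 > parent 18 at index 1, swap → [27, 22, -11, 16, 18, -45, -21, 4, 8, -14]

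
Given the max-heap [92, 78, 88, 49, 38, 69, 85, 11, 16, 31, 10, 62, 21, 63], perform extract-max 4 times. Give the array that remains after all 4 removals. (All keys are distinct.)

extract-max #1 returns 92:
  remove root 92; move last element 63 to root → [63, 78, 88, 49, 38, 69, 85, 11, 16, 31, 10, 62, 21]
  63 vs larger child 88 at index 2, swap → [88, 78, 63, 49, 38, 69, 85, 11, 16, 31, 10, 62, 21]
  63 vs larger child 85 at index 6, swap → [88, 78, 85, 49, 38, 69, 63, 11, 16, 31, 10, 62, 21]
extract-max #2 returns 88:
  remove root 88; move last element 21 to root → [21, 78, 85, 49, 38, 69, 63, 11, 16, 31, 10, 62]
  21 vs larger child 85 at index 2, swap → [85, 78, 21, 49, 38, 69, 63, 11, 16, 31, 10, 62]
  21 vs larger child 69 at index 5, swap → [85, 78, 69, 49, 38, 21, 63, 11, 16, 31, 10, 62]
  21 vs only child 62 at index 11, swap → [85, 78, 69, 49, 38, 62, 63, 11, 16, 31, 10, 21]
extract-max #3 returns 85:
  remove root 85; move last element 21 to root → [21, 78, 69, 49, 38, 62, 63, 11, 16, 31, 10]
  21 vs larger child 78 at index 1, swap → [78, 21, 69, 49, 38, 62, 63, 11, 16, 31, 10]
  21 vs larger child 49 at index 3, swap → [78, 49, 69, 21, 38, 62, 63, 11, 16, 31, 10]
extract-max #4 returns 78:
  remove root 78; move last element 10 to root → [10, 49, 69, 21, 38, 62, 63, 11, 16, 31]
  10 vs larger child 69 at index 2, swap → [69, 49, 10, 21, 38, 62, 63, 11, 16, 31]
  10 vs larger child 63 at index 6, swap → [69, 49, 63, 21, 38, 62, 10, 11, 16, 31]

[69, 49, 63, 21, 38, 62, 10, 11, 16, 31]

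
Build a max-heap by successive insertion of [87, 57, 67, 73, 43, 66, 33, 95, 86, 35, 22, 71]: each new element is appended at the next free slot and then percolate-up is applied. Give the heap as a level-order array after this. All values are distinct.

[95, 87, 71, 86, 43, 67, 33, 57, 73, 35, 22, 66]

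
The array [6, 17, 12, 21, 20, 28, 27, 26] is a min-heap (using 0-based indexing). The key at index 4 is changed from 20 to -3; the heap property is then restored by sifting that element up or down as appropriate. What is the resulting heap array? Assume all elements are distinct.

[-3, 6, 12, 21, 17, 28, 27, 26]

set index 4 from 20 to -3 → [6, 17, 12, 21, -3, 28, 27, 26]
-3 < parent 17 at index 1, swap → [6, -3, 12, 21, 17, 28, 27, 26]
-3 < parent 6 at index 0, swap → [-3, 6, 12, 21, 17, 28, 27, 26]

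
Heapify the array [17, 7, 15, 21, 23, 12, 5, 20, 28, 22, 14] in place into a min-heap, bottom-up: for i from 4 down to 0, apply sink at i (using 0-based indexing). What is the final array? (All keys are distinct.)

sift down from index 4:
  23 vs smaller child 14 at index 10, swap → [17, 7, 15, 21, 14, 12, 5, 20, 28, 22, 23]
sift down from index 3:
  21 vs smaller child 20 at index 7, swap → [17, 7, 15, 20, 14, 12, 5, 21, 28, 22, 23]
sift down from index 2:
  15 vs smaller child 5 at index 6, swap → [17, 7, 5, 20, 14, 12, 15, 21, 28, 22, 23]
sift down from index 1: already satisfies heap property
sift down from index 0:
  17 vs smaller child 5 at index 2, swap → [5, 7, 17, 20, 14, 12, 15, 21, 28, 22, 23]
  17 vs smaller child 12 at index 5, swap → [5, 7, 12, 20, 14, 17, 15, 21, 28, 22, 23]

[5, 7, 12, 20, 14, 17, 15, 21, 28, 22, 23]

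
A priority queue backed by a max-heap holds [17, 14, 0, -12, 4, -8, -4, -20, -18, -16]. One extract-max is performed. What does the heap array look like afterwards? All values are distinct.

[14, 4, 0, -12, -16, -8, -4, -20, -18]

remove root 17; move last element -16 to root → [-16, 14, 0, -12, 4, -8, -4, -20, -18]
-16 vs larger child 14 at index 1, swap → [14, -16, 0, -12, 4, -8, -4, -20, -18]
-16 vs larger child 4 at index 4, swap → [14, 4, 0, -12, -16, -8, -4, -20, -18]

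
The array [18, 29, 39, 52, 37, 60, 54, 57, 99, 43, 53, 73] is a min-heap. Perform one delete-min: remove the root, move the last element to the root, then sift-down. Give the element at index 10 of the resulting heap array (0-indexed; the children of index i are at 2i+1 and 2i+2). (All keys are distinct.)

53

remove root 18; move last element 73 to root → [73, 29, 39, 52, 37, 60, 54, 57, 99, 43, 53]
73 vs smaller child 29 at index 1, swap → [29, 73, 39, 52, 37, 60, 54, 57, 99, 43, 53]
73 vs smaller child 37 at index 4, swap → [29, 37, 39, 52, 73, 60, 54, 57, 99, 43, 53]
73 vs smaller child 43 at index 9, swap → [29, 37, 39, 52, 43, 60, 54, 57, 99, 73, 53]
resulting array: [29, 37, 39, 52, 43, 60, 54, 57, 99, 73, 53]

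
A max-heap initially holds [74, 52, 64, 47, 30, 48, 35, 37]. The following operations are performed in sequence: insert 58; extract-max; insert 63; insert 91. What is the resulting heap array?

[91, 64, 48, 58, 63, 47, 35, 37, 52, 30]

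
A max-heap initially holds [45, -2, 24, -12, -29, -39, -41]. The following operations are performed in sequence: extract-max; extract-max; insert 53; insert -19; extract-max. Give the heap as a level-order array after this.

extract-max → returns 45:
  remove root 45; move last element -41 to root → [-41, -2, 24, -12, -29, -39]
  -41 vs larger child 24 at index 2, swap → [24, -2, -41, -12, -29, -39]
  -41 vs only child -39 at index 5, swap → [24, -2, -39, -12, -29, -41]
extract-max → returns 24:
  remove root 24; move last element -41 to root → [-41, -2, -39, -12, -29]
  -41 vs larger child -2 at index 1, swap → [-2, -41, -39, -12, -29]
  -41 vs larger child -12 at index 3, swap → [-2, -12, -39, -41, -29]
insert 53:
  append 53 at index 5 → [-2, -12, -39, -41, -29, 53]
  53 > parent -39 at index 2, swap → [-2, -12, 53, -41, -29, -39]
  53 > parent -2 at index 0, swap → [53, -12, -2, -41, -29, -39]
insert -19:
  append -19 at index 6 → [53, -12, -2, -41, -29, -39, -19] (no swap needed)
extract-max → returns 53:
  remove root 53; move last element -19 to root → [-19, -12, -2, -41, -29, -39]
  -19 vs larger child -2 at index 2, swap → [-2, -12, -19, -41, -29, -39]

[-2, -12, -19, -41, -29, -39]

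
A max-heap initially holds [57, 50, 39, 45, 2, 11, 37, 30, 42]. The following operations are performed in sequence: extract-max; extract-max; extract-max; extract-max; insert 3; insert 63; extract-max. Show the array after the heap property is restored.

[39, 37, 11, 30, 2, 3]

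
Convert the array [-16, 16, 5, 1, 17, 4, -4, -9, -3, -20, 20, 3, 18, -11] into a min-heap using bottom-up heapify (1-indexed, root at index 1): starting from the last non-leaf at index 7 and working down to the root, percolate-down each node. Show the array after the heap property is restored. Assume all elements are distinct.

[-20, -16, -11, -9, 16, 3, -4, 1, -3, 17, 20, 4, 18, 5]

sift down from index 7:
  -4 vs only child -11 at index 14, swap → [-16, 16, 5, 1, 17, 4, -11, -9, -3, -20, 20, 3, 18, -4]
sift down from index 6:
  4 vs smaller child 3 at index 12, swap → [-16, 16, 5, 1, 17, 3, -11, -9, -3, -20, 20, 4, 18, -4]
sift down from index 5:
  17 vs smaller child -20 at index 10, swap → [-16, 16, 5, 1, -20, 3, -11, -9, -3, 17, 20, 4, 18, -4]
sift down from index 4:
  1 vs smaller child -9 at index 8, swap → [-16, 16, 5, -9, -20, 3, -11, 1, -3, 17, 20, 4, 18, -4]
sift down from index 3:
  5 vs smaller child -11 at index 7, swap → [-16, 16, -11, -9, -20, 3, 5, 1, -3, 17, 20, 4, 18, -4]
  5 vs only child -4 at index 14, swap → [-16, 16, -11, -9, -20, 3, -4, 1, -3, 17, 20, 4, 18, 5]
sift down from index 2:
  16 vs smaller child -20 at index 5, swap → [-16, -20, -11, -9, 16, 3, -4, 1, -3, 17, 20, 4, 18, 5]
sift down from index 1:
  -16 vs smaller child -20 at index 2, swap → [-20, -16, -11, -9, 16, 3, -4, 1, -3, 17, 20, 4, 18, 5]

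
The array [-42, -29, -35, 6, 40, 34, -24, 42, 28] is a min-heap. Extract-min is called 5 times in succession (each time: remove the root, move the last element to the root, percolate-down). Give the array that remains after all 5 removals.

extract-min #1 returns -42:
  remove root -42; move last element 28 to root → [28, -29, -35, 6, 40, 34, -24, 42]
  28 vs smaller child -35 at index 2, swap → [-35, -29, 28, 6, 40, 34, -24, 42]
  28 vs smaller child -24 at index 6, swap → [-35, -29, -24, 6, 40, 34, 28, 42]
extract-min #2 returns -35:
  remove root -35; move last element 42 to root → [42, -29, -24, 6, 40, 34, 28]
  42 vs smaller child -29 at index 1, swap → [-29, 42, -24, 6, 40, 34, 28]
  42 vs smaller child 6 at index 3, swap → [-29, 6, -24, 42, 40, 34, 28]
extract-min #3 returns -29:
  remove root -29; move last element 28 to root → [28, 6, -24, 42, 40, 34]
  28 vs smaller child -24 at index 2, swap → [-24, 6, 28, 42, 40, 34]
extract-min #4 returns -24:
  remove root -24; move last element 34 to root → [34, 6, 28, 42, 40]
  34 vs smaller child 6 at index 1, swap → [6, 34, 28, 42, 40]
extract-min #5 returns 6:
  remove root 6; move last element 40 to root → [40, 34, 28, 42]
  40 vs smaller child 28 at index 2, swap → [28, 34, 40, 42]

[28, 34, 40, 42]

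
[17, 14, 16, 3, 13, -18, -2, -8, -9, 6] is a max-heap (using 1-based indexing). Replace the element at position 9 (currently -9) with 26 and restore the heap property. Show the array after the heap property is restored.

[26, 17, 16, 14, 13, -18, -2, -8, 3, 6]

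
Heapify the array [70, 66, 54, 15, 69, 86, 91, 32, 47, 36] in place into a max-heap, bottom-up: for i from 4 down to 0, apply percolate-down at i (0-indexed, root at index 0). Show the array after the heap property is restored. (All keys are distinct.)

[91, 69, 86, 47, 66, 70, 54, 32, 15, 36]

sift down from index 4: already satisfies heap property
sift down from index 3:
  15 vs larger child 47 at index 8, swap → [70, 66, 54, 47, 69, 86, 91, 32, 15, 36]
sift down from index 2:
  54 vs larger child 91 at index 6, swap → [70, 66, 91, 47, 69, 86, 54, 32, 15, 36]
sift down from index 1:
  66 vs larger child 69 at index 4, swap → [70, 69, 91, 47, 66, 86, 54, 32, 15, 36]
sift down from index 0:
  70 vs larger child 91 at index 2, swap → [91, 69, 70, 47, 66, 86, 54, 32, 15, 36]
  70 vs larger child 86 at index 5, swap → [91, 69, 86, 47, 66, 70, 54, 32, 15, 36]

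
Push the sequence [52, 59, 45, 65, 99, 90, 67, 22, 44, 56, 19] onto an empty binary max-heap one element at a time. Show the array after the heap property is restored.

[99, 65, 90, 52, 59, 45, 67, 22, 44, 56, 19]

Insert 52:
  append 52 at index 0 → [52] (no swap needed)
Insert 59:
  append 59 at index 1 → [52, 59]
  59 > parent 52 at index 0, swap → [59, 52]
Insert 45:
  append 45 at index 2 → [59, 52, 45] (no swap needed)
Insert 65:
  append 65 at index 3 → [59, 52, 45, 65]
  65 > parent 52 at index 1, swap → [59, 65, 45, 52]
  65 > parent 59 at index 0, swap → [65, 59, 45, 52]
Insert 99:
  append 99 at index 4 → [65, 59, 45, 52, 99]
  99 > parent 59 at index 1, swap → [65, 99, 45, 52, 59]
  99 > parent 65 at index 0, swap → [99, 65, 45, 52, 59]
Insert 90:
  append 90 at index 5 → [99, 65, 45, 52, 59, 90]
  90 > parent 45 at index 2, swap → [99, 65, 90, 52, 59, 45]
Insert 67:
  append 67 at index 6 → [99, 65, 90, 52, 59, 45, 67] (no swap needed)
Insert 22:
  append 22 at index 7 → [99, 65, 90, 52, 59, 45, 67, 22] (no swap needed)
Insert 44:
  append 44 at index 8 → [99, 65, 90, 52, 59, 45, 67, 22, 44] (no swap needed)
Insert 56:
  append 56 at index 9 → [99, 65, 90, 52, 59, 45, 67, 22, 44, 56] (no swap needed)
Insert 19:
  append 19 at index 10 → [99, 65, 90, 52, 59, 45, 67, 22, 44, 56, 19] (no swap needed)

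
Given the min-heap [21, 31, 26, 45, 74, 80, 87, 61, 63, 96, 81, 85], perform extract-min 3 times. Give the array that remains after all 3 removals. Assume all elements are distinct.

extract-min #1 returns 21:
  remove root 21; move last element 85 to root → [85, 31, 26, 45, 74, 80, 87, 61, 63, 96, 81]
  85 vs smaller child 26 at index 2, swap → [26, 31, 85, 45, 74, 80, 87, 61, 63, 96, 81]
  85 vs smaller child 80 at index 5, swap → [26, 31, 80, 45, 74, 85, 87, 61, 63, 96, 81]
extract-min #2 returns 26:
  remove root 26; move last element 81 to root → [81, 31, 80, 45, 74, 85, 87, 61, 63, 96]
  81 vs smaller child 31 at index 1, swap → [31, 81, 80, 45, 74, 85, 87, 61, 63, 96]
  81 vs smaller child 45 at index 3, swap → [31, 45, 80, 81, 74, 85, 87, 61, 63, 96]
  81 vs smaller child 61 at index 7, swap → [31, 45, 80, 61, 74, 85, 87, 81, 63, 96]
extract-min #3 returns 31:
  remove root 31; move last element 96 to root → [96, 45, 80, 61, 74, 85, 87, 81, 63]
  96 vs smaller child 45 at index 1, swap → [45, 96, 80, 61, 74, 85, 87, 81, 63]
  96 vs smaller child 61 at index 3, swap → [45, 61, 80, 96, 74, 85, 87, 81, 63]
  96 vs smaller child 63 at index 8, swap → [45, 61, 80, 63, 74, 85, 87, 81, 96]

[45, 61, 80, 63, 74, 85, 87, 81, 96]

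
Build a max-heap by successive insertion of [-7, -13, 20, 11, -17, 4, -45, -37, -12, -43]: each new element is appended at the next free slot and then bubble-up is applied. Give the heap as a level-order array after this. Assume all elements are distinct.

[20, 11, 4, -12, -17, -7, -45, -37, -13, -43]

Insert -7:
  append -7 at index 0 → [-7] (no swap needed)
Insert -13:
  append -13 at index 1 → [-7, -13] (no swap needed)
Insert 20:
  append 20 at index 2 → [-7, -13, 20]
  20 > parent -7 at index 0, swap → [20, -13, -7]
Insert 11:
  append 11 at index 3 → [20, -13, -7, 11]
  11 > parent -13 at index 1, swap → [20, 11, -7, -13]
Insert -17:
  append -17 at index 4 → [20, 11, -7, -13, -17] (no swap needed)
Insert 4:
  append 4 at index 5 → [20, 11, -7, -13, -17, 4]
  4 > parent -7 at index 2, swap → [20, 11, 4, -13, -17, -7]
Insert -45:
  append -45 at index 6 → [20, 11, 4, -13, -17, -7, -45] (no swap needed)
Insert -37:
  append -37 at index 7 → [20, 11, 4, -13, -17, -7, -45, -37] (no swap needed)
Insert -12:
  append -12 at index 8 → [20, 11, 4, -13, -17, -7, -45, -37, -12]
  -12 > parent -13 at index 3, swap → [20, 11, 4, -12, -17, -7, -45, -37, -13]
Insert -43:
  append -43 at index 9 → [20, 11, 4, -12, -17, -7, -45, -37, -13, -43] (no swap needed)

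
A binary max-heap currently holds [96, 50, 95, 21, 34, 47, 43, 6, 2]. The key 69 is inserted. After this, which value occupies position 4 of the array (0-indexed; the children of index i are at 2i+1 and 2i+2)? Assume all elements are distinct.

append 69 at index 9 → [96, 50, 95, 21, 34, 47, 43, 6, 2, 69]
69 > parent 34 at index 4, swap → [96, 50, 95, 21, 69, 47, 43, 6, 2, 34]
69 > parent 50 at index 1, swap → [96, 69, 95, 21, 50, 47, 43, 6, 2, 34]
resulting array: [96, 69, 95, 21, 50, 47, 43, 6, 2, 34]

50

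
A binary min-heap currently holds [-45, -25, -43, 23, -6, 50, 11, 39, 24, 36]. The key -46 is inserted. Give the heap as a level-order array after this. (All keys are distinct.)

[-46, -45, -43, 23, -25, 50, 11, 39, 24, 36, -6]

append -46 at index 10 → [-45, -25, -43, 23, -6, 50, 11, 39, 24, 36, -46]
-46 < parent -6 at index 4, swap → [-45, -25, -43, 23, -46, 50, 11, 39, 24, 36, -6]
-46 < parent -25 at index 1, swap → [-45, -46, -43, 23, -25, 50, 11, 39, 24, 36, -6]
-46 < parent -45 at index 0, swap → [-46, -45, -43, 23, -25, 50, 11, 39, 24, 36, -6]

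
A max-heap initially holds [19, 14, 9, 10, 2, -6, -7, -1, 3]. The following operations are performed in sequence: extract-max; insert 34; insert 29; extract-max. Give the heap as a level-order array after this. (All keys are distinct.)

[29, 14, 9, 10, 2, -6, -7, -1, 3]

extract-max → returns 19:
  remove root 19; move last element 3 to root → [3, 14, 9, 10, 2, -6, -7, -1]
  3 vs larger child 14 at index 1, swap → [14, 3, 9, 10, 2, -6, -7, -1]
  3 vs larger child 10 at index 3, swap → [14, 10, 9, 3, 2, -6, -7, -1]
insert 34:
  append 34 at index 8 → [14, 10, 9, 3, 2, -6, -7, -1, 34]
  34 > parent 3 at index 3, swap → [14, 10, 9, 34, 2, -6, -7, -1, 3]
  34 > parent 10 at index 1, swap → [14, 34, 9, 10, 2, -6, -7, -1, 3]
  34 > parent 14 at index 0, swap → [34, 14, 9, 10, 2, -6, -7, -1, 3]
insert 29:
  append 29 at index 9 → [34, 14, 9, 10, 2, -6, -7, -1, 3, 29]
  29 > parent 2 at index 4, swap → [34, 14, 9, 10, 29, -6, -7, -1, 3, 2]
  29 > parent 14 at index 1, swap → [34, 29, 9, 10, 14, -6, -7, -1, 3, 2]
extract-max → returns 34:
  remove root 34; move last element 2 to root → [2, 29, 9, 10, 14, -6, -7, -1, 3]
  2 vs larger child 29 at index 1, swap → [29, 2, 9, 10, 14, -6, -7, -1, 3]
  2 vs larger child 14 at index 4, swap → [29, 14, 9, 10, 2, -6, -7, -1, 3]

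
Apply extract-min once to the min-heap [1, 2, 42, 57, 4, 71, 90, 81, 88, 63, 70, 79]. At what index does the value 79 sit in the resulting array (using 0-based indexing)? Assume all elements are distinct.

remove root 1; move last element 79 to root → [79, 2, 42, 57, 4, 71, 90, 81, 88, 63, 70]
79 vs smaller child 2 at index 1, swap → [2, 79, 42, 57, 4, 71, 90, 81, 88, 63, 70]
79 vs smaller child 4 at index 4, swap → [2, 4, 42, 57, 79, 71, 90, 81, 88, 63, 70]
79 vs smaller child 63 at index 9, swap → [2, 4, 42, 57, 63, 71, 90, 81, 88, 79, 70]
resulting array: [2, 4, 42, 57, 63, 71, 90, 81, 88, 79, 70]

9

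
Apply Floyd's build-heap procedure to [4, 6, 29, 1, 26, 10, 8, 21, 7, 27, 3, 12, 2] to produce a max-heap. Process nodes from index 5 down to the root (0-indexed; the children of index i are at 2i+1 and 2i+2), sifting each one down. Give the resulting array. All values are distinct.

[29, 27, 12, 21, 26, 10, 8, 1, 7, 6, 3, 4, 2]

sift down from index 5:
  10 vs larger child 12 at index 11, swap → [4, 6, 29, 1, 26, 12, 8, 21, 7, 27, 3, 10, 2]
sift down from index 4:
  26 vs larger child 27 at index 9, swap → [4, 6, 29, 1, 27, 12, 8, 21, 7, 26, 3, 10, 2]
sift down from index 3:
  1 vs larger child 21 at index 7, swap → [4, 6, 29, 21, 27, 12, 8, 1, 7, 26, 3, 10, 2]
sift down from index 2: already satisfies heap property
sift down from index 1:
  6 vs larger child 27 at index 4, swap → [4, 27, 29, 21, 6, 12, 8, 1, 7, 26, 3, 10, 2]
  6 vs larger child 26 at index 9, swap → [4, 27, 29, 21, 26, 12, 8, 1, 7, 6, 3, 10, 2]
sift down from index 0:
  4 vs larger child 29 at index 2, swap → [29, 27, 4, 21, 26, 12, 8, 1, 7, 6, 3, 10, 2]
  4 vs larger child 12 at index 5, swap → [29, 27, 12, 21, 26, 4, 8, 1, 7, 6, 3, 10, 2]
  4 vs larger child 10 at index 11, swap → [29, 27, 12, 21, 26, 10, 8, 1, 7, 6, 3, 4, 2]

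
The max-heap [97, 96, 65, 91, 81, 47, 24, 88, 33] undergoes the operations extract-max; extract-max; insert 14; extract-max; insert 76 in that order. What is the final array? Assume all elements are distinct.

extract-max → returns 97:
  remove root 97; move last element 33 to root → [33, 96, 65, 91, 81, 47, 24, 88]
  33 vs larger child 96 at index 1, swap → [96, 33, 65, 91, 81, 47, 24, 88]
  33 vs larger child 91 at index 3, swap → [96, 91, 65, 33, 81, 47, 24, 88]
  33 vs only child 88 at index 7, swap → [96, 91, 65, 88, 81, 47, 24, 33]
extract-max → returns 96:
  remove root 96; move last element 33 to root → [33, 91, 65, 88, 81, 47, 24]
  33 vs larger child 91 at index 1, swap → [91, 33, 65, 88, 81, 47, 24]
  33 vs larger child 88 at index 3, swap → [91, 88, 65, 33, 81, 47, 24]
insert 14:
  append 14 at index 7 → [91, 88, 65, 33, 81, 47, 24, 14] (no swap needed)
extract-max → returns 91:
  remove root 91; move last element 14 to root → [14, 88, 65, 33, 81, 47, 24]
  14 vs larger child 88 at index 1, swap → [88, 14, 65, 33, 81, 47, 24]
  14 vs larger child 81 at index 4, swap → [88, 81, 65, 33, 14, 47, 24]
insert 76:
  append 76 at index 7 → [88, 81, 65, 33, 14, 47, 24, 76]
  76 > parent 33 at index 3, swap → [88, 81, 65, 76, 14, 47, 24, 33]

[88, 81, 65, 76, 14, 47, 24, 33]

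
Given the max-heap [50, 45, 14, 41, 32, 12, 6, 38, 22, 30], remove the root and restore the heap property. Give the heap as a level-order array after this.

[45, 41, 14, 38, 32, 12, 6, 30, 22]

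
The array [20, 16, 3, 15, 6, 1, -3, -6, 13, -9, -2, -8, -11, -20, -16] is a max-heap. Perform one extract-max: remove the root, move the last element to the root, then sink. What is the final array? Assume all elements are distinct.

remove root 20; move last element -16 to root → [-16, 16, 3, 15, 6, 1, -3, -6, 13, -9, -2, -8, -11, -20]
-16 vs larger child 16 at index 1, swap → [16, -16, 3, 15, 6, 1, -3, -6, 13, -9, -2, -8, -11, -20]
-16 vs larger child 15 at index 3, swap → [16, 15, 3, -16, 6, 1, -3, -6, 13, -9, -2, -8, -11, -20]
-16 vs larger child 13 at index 8, swap → [16, 15, 3, 13, 6, 1, -3, -6, -16, -9, -2, -8, -11, -20]

[16, 15, 3, 13, 6, 1, -3, -6, -16, -9, -2, -8, -11, -20]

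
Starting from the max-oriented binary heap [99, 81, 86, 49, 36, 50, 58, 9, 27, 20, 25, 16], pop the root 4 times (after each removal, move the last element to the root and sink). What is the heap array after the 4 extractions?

extract-max #1 returns 99:
  remove root 99; move last element 16 to root → [16, 81, 86, 49, 36, 50, 58, 9, 27, 20, 25]
  16 vs larger child 86 at index 2, swap → [86, 81, 16, 49, 36, 50, 58, 9, 27, 20, 25]
  16 vs larger child 58 at index 6, swap → [86, 81, 58, 49, 36, 50, 16, 9, 27, 20, 25]
extract-max #2 returns 86:
  remove root 86; move last element 25 to root → [25, 81, 58, 49, 36, 50, 16, 9, 27, 20]
  25 vs larger child 81 at index 1, swap → [81, 25, 58, 49, 36, 50, 16, 9, 27, 20]
  25 vs larger child 49 at index 3, swap → [81, 49, 58, 25, 36, 50, 16, 9, 27, 20]
  25 vs larger child 27 at index 8, swap → [81, 49, 58, 27, 36, 50, 16, 9, 25, 20]
extract-max #3 returns 81:
  remove root 81; move last element 20 to root → [20, 49, 58, 27, 36, 50, 16, 9, 25]
  20 vs larger child 58 at index 2, swap → [58, 49, 20, 27, 36, 50, 16, 9, 25]
  20 vs larger child 50 at index 5, swap → [58, 49, 50, 27, 36, 20, 16, 9, 25]
extract-max #4 returns 58:
  remove root 58; move last element 25 to root → [25, 49, 50, 27, 36, 20, 16, 9]
  25 vs larger child 50 at index 2, swap → [50, 49, 25, 27, 36, 20, 16, 9]

[50, 49, 25, 27, 36, 20, 16, 9]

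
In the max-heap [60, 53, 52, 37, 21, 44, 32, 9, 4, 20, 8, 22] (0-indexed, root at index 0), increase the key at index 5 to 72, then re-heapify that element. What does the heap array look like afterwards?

set index 5 from 44 to 72 → [60, 53, 52, 37, 21, 72, 32, 9, 4, 20, 8, 22]
72 > parent 52 at index 2, swap → [60, 53, 72, 37, 21, 52, 32, 9, 4, 20, 8, 22]
72 > parent 60 at index 0, swap → [72, 53, 60, 37, 21, 52, 32, 9, 4, 20, 8, 22]

[72, 53, 60, 37, 21, 52, 32, 9, 4, 20, 8, 22]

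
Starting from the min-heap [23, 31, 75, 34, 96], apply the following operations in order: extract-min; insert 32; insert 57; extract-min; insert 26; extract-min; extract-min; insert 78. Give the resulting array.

extract-min → returns 23:
  remove root 23; move last element 96 to root → [96, 31, 75, 34]
  96 vs smaller child 31 at index 1, swap → [31, 96, 75, 34]
  96 vs only child 34 at index 3, swap → [31, 34, 75, 96]
insert 32:
  append 32 at index 4 → [31, 34, 75, 96, 32]
  32 < parent 34 at index 1, swap → [31, 32, 75, 96, 34]
insert 57:
  append 57 at index 5 → [31, 32, 75, 96, 34, 57]
  57 < parent 75 at index 2, swap → [31, 32, 57, 96, 34, 75]
extract-min → returns 31:
  remove root 31; move last element 75 to root → [75, 32, 57, 96, 34]
  75 vs smaller child 32 at index 1, swap → [32, 75, 57, 96, 34]
  75 vs smaller child 34 at index 4, swap → [32, 34, 57, 96, 75]
insert 26:
  append 26 at index 5 → [32, 34, 57, 96, 75, 26]
  26 < parent 57 at index 2, swap → [32, 34, 26, 96, 75, 57]
  26 < parent 32 at index 0, swap → [26, 34, 32, 96, 75, 57]
extract-min → returns 26:
  remove root 26; move last element 57 to root → [57, 34, 32, 96, 75]
  57 vs smaller child 32 at index 2, swap → [32, 34, 57, 96, 75]
extract-min → returns 32:
  remove root 32; move last element 75 to root → [75, 34, 57, 96]
  75 vs smaller child 34 at index 1, swap → [34, 75, 57, 96]
insert 78:
  append 78 at index 4 → [34, 75, 57, 96, 78] (no swap needed)

[34, 75, 57, 96, 78]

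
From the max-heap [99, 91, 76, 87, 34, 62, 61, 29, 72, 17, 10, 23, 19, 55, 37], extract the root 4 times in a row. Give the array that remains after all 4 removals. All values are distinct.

extract-max #1 returns 99:
  remove root 99; move last element 37 to root → [37, 91, 76, 87, 34, 62, 61, 29, 72, 17, 10, 23, 19, 55]
  37 vs larger child 91 at index 1, swap → [91, 37, 76, 87, 34, 62, 61, 29, 72, 17, 10, 23, 19, 55]
  37 vs larger child 87 at index 3, swap → [91, 87, 76, 37, 34, 62, 61, 29, 72, 17, 10, 23, 19, 55]
  37 vs larger child 72 at index 8, swap → [91, 87, 76, 72, 34, 62, 61, 29, 37, 17, 10, 23, 19, 55]
extract-max #2 returns 91:
  remove root 91; move last element 55 to root → [55, 87, 76, 72, 34, 62, 61, 29, 37, 17, 10, 23, 19]
  55 vs larger child 87 at index 1, swap → [87, 55, 76, 72, 34, 62, 61, 29, 37, 17, 10, 23, 19]
  55 vs larger child 72 at index 3, swap → [87, 72, 76, 55, 34, 62, 61, 29, 37, 17, 10, 23, 19]
extract-max #3 returns 87:
  remove root 87; move last element 19 to root → [19, 72, 76, 55, 34, 62, 61, 29, 37, 17, 10, 23]
  19 vs larger child 76 at index 2, swap → [76, 72, 19, 55, 34, 62, 61, 29, 37, 17, 10, 23]
  19 vs larger child 62 at index 5, swap → [76, 72, 62, 55, 34, 19, 61, 29, 37, 17, 10, 23]
  19 vs only child 23 at index 11, swap → [76, 72, 62, 55, 34, 23, 61, 29, 37, 17, 10, 19]
extract-max #4 returns 76:
  remove root 76; move last element 19 to root → [19, 72, 62, 55, 34, 23, 61, 29, 37, 17, 10]
  19 vs larger child 72 at index 1, swap → [72, 19, 62, 55, 34, 23, 61, 29, 37, 17, 10]
  19 vs larger child 55 at index 3, swap → [72, 55, 62, 19, 34, 23, 61, 29, 37, 17, 10]
  19 vs larger child 37 at index 8, swap → [72, 55, 62, 37, 34, 23, 61, 29, 19, 17, 10]

[72, 55, 62, 37, 34, 23, 61, 29, 19, 17, 10]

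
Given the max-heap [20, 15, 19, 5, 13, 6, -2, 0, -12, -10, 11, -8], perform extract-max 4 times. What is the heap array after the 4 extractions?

[11, 5, 6, 0, -10, -8, -2, -12]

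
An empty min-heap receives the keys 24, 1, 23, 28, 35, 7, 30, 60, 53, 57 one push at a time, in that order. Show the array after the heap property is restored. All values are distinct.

Insert 24:
  append 24 at index 0 → [24] (no swap needed)
Insert 1:
  append 1 at index 1 → [24, 1]
  1 < parent 24 at index 0, swap → [1, 24]
Insert 23:
  append 23 at index 2 → [1, 24, 23] (no swap needed)
Insert 28:
  append 28 at index 3 → [1, 24, 23, 28] (no swap needed)
Insert 35:
  append 35 at index 4 → [1, 24, 23, 28, 35] (no swap needed)
Insert 7:
  append 7 at index 5 → [1, 24, 23, 28, 35, 7]
  7 < parent 23 at index 2, swap → [1, 24, 7, 28, 35, 23]
Insert 30:
  append 30 at index 6 → [1, 24, 7, 28, 35, 23, 30] (no swap needed)
Insert 60:
  append 60 at index 7 → [1, 24, 7, 28, 35, 23, 30, 60] (no swap needed)
Insert 53:
  append 53 at index 8 → [1, 24, 7, 28, 35, 23, 30, 60, 53] (no swap needed)
Insert 57:
  append 57 at index 9 → [1, 24, 7, 28, 35, 23, 30, 60, 53, 57] (no swap needed)

[1, 24, 7, 28, 35, 23, 30, 60, 53, 57]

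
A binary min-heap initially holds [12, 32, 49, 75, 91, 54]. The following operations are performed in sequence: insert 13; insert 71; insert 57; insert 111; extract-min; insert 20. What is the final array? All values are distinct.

insert 13:
  append 13 at index 6 → [12, 32, 49, 75, 91, 54, 13]
  13 < parent 49 at index 2, swap → [12, 32, 13, 75, 91, 54, 49]
insert 71:
  append 71 at index 7 → [12, 32, 13, 75, 91, 54, 49, 71]
  71 < parent 75 at index 3, swap → [12, 32, 13, 71, 91, 54, 49, 75]
insert 57:
  append 57 at index 8 → [12, 32, 13, 71, 91, 54, 49, 75, 57]
  57 < parent 71 at index 3, swap → [12, 32, 13, 57, 91, 54, 49, 75, 71]
insert 111:
  append 111 at index 9 → [12, 32, 13, 57, 91, 54, 49, 75, 71, 111] (no swap needed)
extract-min → returns 12:
  remove root 12; move last element 111 to root → [111, 32, 13, 57, 91, 54, 49, 75, 71]
  111 vs smaller child 13 at index 2, swap → [13, 32, 111, 57, 91, 54, 49, 75, 71]
  111 vs smaller child 49 at index 6, swap → [13, 32, 49, 57, 91, 54, 111, 75, 71]
insert 20:
  append 20 at index 9 → [13, 32, 49, 57, 91, 54, 111, 75, 71, 20]
  20 < parent 91 at index 4, swap → [13, 32, 49, 57, 20, 54, 111, 75, 71, 91]
  20 < parent 32 at index 1, swap → [13, 20, 49, 57, 32, 54, 111, 75, 71, 91]

[13, 20, 49, 57, 32, 54, 111, 75, 71, 91]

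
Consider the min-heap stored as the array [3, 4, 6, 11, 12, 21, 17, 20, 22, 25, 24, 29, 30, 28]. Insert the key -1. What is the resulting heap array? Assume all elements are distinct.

[-1, 4, 3, 11, 12, 21, 6, 20, 22, 25, 24, 29, 30, 28, 17]

append -1 at index 14 → [3, 4, 6, 11, 12, 21, 17, 20, 22, 25, 24, 29, 30, 28, -1]
-1 < parent 17 at index 6, swap → [3, 4, 6, 11, 12, 21, -1, 20, 22, 25, 24, 29, 30, 28, 17]
-1 < parent 6 at index 2, swap → [3, 4, -1, 11, 12, 21, 6, 20, 22, 25, 24, 29, 30, 28, 17]
-1 < parent 3 at index 0, swap → [-1, 4, 3, 11, 12, 21, 6, 20, 22, 25, 24, 29, 30, 28, 17]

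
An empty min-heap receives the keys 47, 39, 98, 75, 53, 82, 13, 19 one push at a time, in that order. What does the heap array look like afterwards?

[13, 19, 39, 47, 53, 98, 82, 75]

Insert 47:
  append 47 at index 0 → [47] (no swap needed)
Insert 39:
  append 39 at index 1 → [47, 39]
  39 < parent 47 at index 0, swap → [39, 47]
Insert 98:
  append 98 at index 2 → [39, 47, 98] (no swap needed)
Insert 75:
  append 75 at index 3 → [39, 47, 98, 75] (no swap needed)
Insert 53:
  append 53 at index 4 → [39, 47, 98, 75, 53] (no swap needed)
Insert 82:
  append 82 at index 5 → [39, 47, 98, 75, 53, 82]
  82 < parent 98 at index 2, swap → [39, 47, 82, 75, 53, 98]
Insert 13:
  append 13 at index 6 → [39, 47, 82, 75, 53, 98, 13]
  13 < parent 82 at index 2, swap → [39, 47, 13, 75, 53, 98, 82]
  13 < parent 39 at index 0, swap → [13, 47, 39, 75, 53, 98, 82]
Insert 19:
  append 19 at index 7 → [13, 47, 39, 75, 53, 98, 82, 19]
  19 < parent 75 at index 3, swap → [13, 47, 39, 19, 53, 98, 82, 75]
  19 < parent 47 at index 1, swap → [13, 19, 39, 47, 53, 98, 82, 75]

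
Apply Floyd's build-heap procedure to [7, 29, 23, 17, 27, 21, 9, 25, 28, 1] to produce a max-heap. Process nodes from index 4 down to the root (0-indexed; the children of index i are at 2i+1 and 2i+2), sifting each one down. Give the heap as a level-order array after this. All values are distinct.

sift down from index 4: already satisfies heap property
sift down from index 3:
  17 vs larger child 28 at index 8, swap → [7, 29, 23, 28, 27, 21, 9, 25, 17, 1]
sift down from index 2: already satisfies heap property
sift down from index 1: already satisfies heap property
sift down from index 0:
  7 vs larger child 29 at index 1, swap → [29, 7, 23, 28, 27, 21, 9, 25, 17, 1]
  7 vs larger child 28 at index 3, swap → [29, 28, 23, 7, 27, 21, 9, 25, 17, 1]
  7 vs larger child 25 at index 7, swap → [29, 28, 23, 25, 27, 21, 9, 7, 17, 1]

[29, 28, 23, 25, 27, 21, 9, 7, 17, 1]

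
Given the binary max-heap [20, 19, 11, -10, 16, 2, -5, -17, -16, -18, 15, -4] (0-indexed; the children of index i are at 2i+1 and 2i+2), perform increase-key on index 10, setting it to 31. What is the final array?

[31, 20, 11, -10, 19, 2, -5, -17, -16, -18, 16, -4]

set index 10 from 15 to 31 → [20, 19, 11, -10, 16, 2, -5, -17, -16, -18, 31, -4]
31 > parent 16 at index 4, swap → [20, 19, 11, -10, 31, 2, -5, -17, -16, -18, 16, -4]
31 > parent 19 at index 1, swap → [20, 31, 11, -10, 19, 2, -5, -17, -16, -18, 16, -4]
31 > parent 20 at index 0, swap → [31, 20, 11, -10, 19, 2, -5, -17, -16, -18, 16, -4]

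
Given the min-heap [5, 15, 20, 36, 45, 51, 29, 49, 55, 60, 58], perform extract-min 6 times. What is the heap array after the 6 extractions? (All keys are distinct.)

extract-min #1 returns 5:
  remove root 5; move last element 58 to root → [58, 15, 20, 36, 45, 51, 29, 49, 55, 60]
  58 vs smaller child 15 at index 1, swap → [15, 58, 20, 36, 45, 51, 29, 49, 55, 60]
  58 vs smaller child 36 at index 3, swap → [15, 36, 20, 58, 45, 51, 29, 49, 55, 60]
  58 vs smaller child 49 at index 7, swap → [15, 36, 20, 49, 45, 51, 29, 58, 55, 60]
extract-min #2 returns 15:
  remove root 15; move last element 60 to root → [60, 36, 20, 49, 45, 51, 29, 58, 55]
  60 vs smaller child 20 at index 2, swap → [20, 36, 60, 49, 45, 51, 29, 58, 55]
  60 vs smaller child 29 at index 6, swap → [20, 36, 29, 49, 45, 51, 60, 58, 55]
extract-min #3 returns 20:
  remove root 20; move last element 55 to root → [55, 36, 29, 49, 45, 51, 60, 58]
  55 vs smaller child 29 at index 2, swap → [29, 36, 55, 49, 45, 51, 60, 58]
  55 vs smaller child 51 at index 5, swap → [29, 36, 51, 49, 45, 55, 60, 58]
extract-min #4 returns 29:
  remove root 29; move last element 58 to root → [58, 36, 51, 49, 45, 55, 60]
  58 vs smaller child 36 at index 1, swap → [36, 58, 51, 49, 45, 55, 60]
  58 vs smaller child 45 at index 4, swap → [36, 45, 51, 49, 58, 55, 60]
extract-min #5 returns 36:
  remove root 36; move last element 60 to root → [60, 45, 51, 49, 58, 55]
  60 vs smaller child 45 at index 1, swap → [45, 60, 51, 49, 58, 55]
  60 vs smaller child 49 at index 3, swap → [45, 49, 51, 60, 58, 55]
extract-min #6 returns 45:
  remove root 45; move last element 55 to root → [55, 49, 51, 60, 58]
  55 vs smaller child 49 at index 1, swap → [49, 55, 51, 60, 58]

[49, 55, 51, 60, 58]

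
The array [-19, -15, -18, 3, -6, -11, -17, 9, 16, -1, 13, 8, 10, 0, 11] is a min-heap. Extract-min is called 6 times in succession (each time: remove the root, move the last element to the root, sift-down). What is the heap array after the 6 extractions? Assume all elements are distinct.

[-1, 3, 0, 9, 10, 8, 11, 13, 16]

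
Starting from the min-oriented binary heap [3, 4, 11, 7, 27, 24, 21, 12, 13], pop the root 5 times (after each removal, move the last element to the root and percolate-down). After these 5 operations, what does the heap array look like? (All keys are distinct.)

[13, 24, 21, 27]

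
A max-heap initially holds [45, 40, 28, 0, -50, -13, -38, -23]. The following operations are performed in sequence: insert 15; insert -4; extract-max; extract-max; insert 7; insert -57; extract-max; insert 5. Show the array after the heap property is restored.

[15, 7, -13, 0, 5, -50, -38, -23, -57, -4]

insert 15:
  append 15 at index 8 → [45, 40, 28, 0, -50, -13, -38, -23, 15]
  15 > parent 0 at index 3, swap → [45, 40, 28, 15, -50, -13, -38, -23, 0]
insert -4:
  append -4 at index 9 → [45, 40, 28, 15, -50, -13, -38, -23, 0, -4]
  -4 > parent -50 at index 4, swap → [45, 40, 28, 15, -4, -13, -38, -23, 0, -50]
extract-max → returns 45:
  remove root 45; move last element -50 to root → [-50, 40, 28, 15, -4, -13, -38, -23, 0]
  -50 vs larger child 40 at index 1, swap → [40, -50, 28, 15, -4, -13, -38, -23, 0]
  -50 vs larger child 15 at index 3, swap → [40, 15, 28, -50, -4, -13, -38, -23, 0]
  -50 vs larger child 0 at index 8, swap → [40, 15, 28, 0, -4, -13, -38, -23, -50]
extract-max → returns 40:
  remove root 40; move last element -50 to root → [-50, 15, 28, 0, -4, -13, -38, -23]
  -50 vs larger child 28 at index 2, swap → [28, 15, -50, 0, -4, -13, -38, -23]
  -50 vs larger child -13 at index 5, swap → [28, 15, -13, 0, -4, -50, -38, -23]
insert 7:
  append 7 at index 8 → [28, 15, -13, 0, -4, -50, -38, -23, 7]
  7 > parent 0 at index 3, swap → [28, 15, -13, 7, -4, -50, -38, -23, 0]
insert -57:
  append -57 at index 9 → [28, 15, -13, 7, -4, -50, -38, -23, 0, -57] (no swap needed)
extract-max → returns 28:
  remove root 28; move last element -57 to root → [-57, 15, -13, 7, -4, -50, -38, -23, 0]
  -57 vs larger child 15 at index 1, swap → [15, -57, -13, 7, -4, -50, -38, -23, 0]
  -57 vs larger child 7 at index 3, swap → [15, 7, -13, -57, -4, -50, -38, -23, 0]
  -57 vs larger child 0 at index 8, swap → [15, 7, -13, 0, -4, -50, -38, -23, -57]
insert 5:
  append 5 at index 9 → [15, 7, -13, 0, -4, -50, -38, -23, -57, 5]
  5 > parent -4 at index 4, swap → [15, 7, -13, 0, 5, -50, -38, -23, -57, -4]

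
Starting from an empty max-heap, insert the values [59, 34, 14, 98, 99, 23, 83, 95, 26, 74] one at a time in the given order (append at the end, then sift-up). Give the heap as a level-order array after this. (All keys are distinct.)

Insert 59:
  append 59 at index 0 → [59] (no swap needed)
Insert 34:
  append 34 at index 1 → [59, 34] (no swap needed)
Insert 14:
  append 14 at index 2 → [59, 34, 14] (no swap needed)
Insert 98:
  append 98 at index 3 → [59, 34, 14, 98]
  98 > parent 34 at index 1, swap → [59, 98, 14, 34]
  98 > parent 59 at index 0, swap → [98, 59, 14, 34]
Insert 99:
  append 99 at index 4 → [98, 59, 14, 34, 99]
  99 > parent 59 at index 1, swap → [98, 99, 14, 34, 59]
  99 > parent 98 at index 0, swap → [99, 98, 14, 34, 59]
Insert 23:
  append 23 at index 5 → [99, 98, 14, 34, 59, 23]
  23 > parent 14 at index 2, swap → [99, 98, 23, 34, 59, 14]
Insert 83:
  append 83 at index 6 → [99, 98, 23, 34, 59, 14, 83]
  83 > parent 23 at index 2, swap → [99, 98, 83, 34, 59, 14, 23]
Insert 95:
  append 95 at index 7 → [99, 98, 83, 34, 59, 14, 23, 95]
  95 > parent 34 at index 3, swap → [99, 98, 83, 95, 59, 14, 23, 34]
Insert 26:
  append 26 at index 8 → [99, 98, 83, 95, 59, 14, 23, 34, 26] (no swap needed)
Insert 74:
  append 74 at index 9 → [99, 98, 83, 95, 59, 14, 23, 34, 26, 74]
  74 > parent 59 at index 4, swap → [99, 98, 83, 95, 74, 14, 23, 34, 26, 59]

[99, 98, 83, 95, 74, 14, 23, 34, 26, 59]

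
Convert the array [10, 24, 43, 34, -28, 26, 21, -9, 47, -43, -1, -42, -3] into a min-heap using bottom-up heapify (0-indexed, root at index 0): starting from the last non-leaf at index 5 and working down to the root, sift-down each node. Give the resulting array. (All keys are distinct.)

sift down from index 5:
  26 vs smaller child -42 at index 11, swap → [10, 24, 43, 34, -28, -42, 21, -9, 47, -43, -1, 26, -3]
sift down from index 4:
  -28 vs smaller child -43 at index 9, swap → [10, 24, 43, 34, -43, -42, 21, -9, 47, -28, -1, 26, -3]
sift down from index 3:
  34 vs smaller child -9 at index 7, swap → [10, 24, 43, -9, -43, -42, 21, 34, 47, -28, -1, 26, -3]
sift down from index 2:
  43 vs smaller child -42 at index 5, swap → [10, 24, -42, -9, -43, 43, 21, 34, 47, -28, -1, 26, -3]
  43 vs smaller child -3 at index 12, swap → [10, 24, -42, -9, -43, -3, 21, 34, 47, -28, -1, 26, 43]
sift down from index 1:
  24 vs smaller child -43 at index 4, swap → [10, -43, -42, -9, 24, -3, 21, 34, 47, -28, -1, 26, 43]
  24 vs smaller child -28 at index 9, swap → [10, -43, -42, -9, -28, -3, 21, 34, 47, 24, -1, 26, 43]
sift down from index 0:
  10 vs smaller child -43 at index 1, swap → [-43, 10, -42, -9, -28, -3, 21, 34, 47, 24, -1, 26, 43]
  10 vs smaller child -28 at index 4, swap → [-43, -28, -42, -9, 10, -3, 21, 34, 47, 24, -1, 26, 43]
  10 vs smaller child -1 at index 10, swap → [-43, -28, -42, -9, -1, -3, 21, 34, 47, 24, 10, 26, 43]

[-43, -28, -42, -9, -1, -3, 21, 34, 47, 24, 10, 26, 43]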